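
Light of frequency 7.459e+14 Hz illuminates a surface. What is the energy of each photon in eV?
3.0848 eV

Using E = hf:

E = hf = (6.626×10⁻³⁴ J·s)(7.459e+14 Hz)
E = 3.0848 eV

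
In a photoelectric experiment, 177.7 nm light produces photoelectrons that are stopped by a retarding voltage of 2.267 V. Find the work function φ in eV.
4.71 eV

The stopping potential gives the maximum kinetic energy: KE_max = eV_s = 2.267 eV

From Einstein's photoelectric equation: KE_max = hc/λ - φ
Rearranging: φ = hc/λ - KE_max

Calculate photon energy:
E_photon = hc/λ = (6.626×10⁻³⁴ J·s)(3×10⁸ m/s) / (177.7×10⁻⁹ m) = 6.9772 eV

Therefore:
φ = 6.9772 - 2.267 = 4.71 eV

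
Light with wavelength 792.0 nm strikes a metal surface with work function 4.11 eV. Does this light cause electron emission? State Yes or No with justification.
No

For photoemission, the photon energy must exceed the work function.

Photon energy: E = hc/λ = 1.5655 eV
Work function: φ = 4.11 eV

Since E_photon (1.5655 eV) < φ (4.11 eV), photoemission will NOT occur.
The threshold wavelength is λ₀ = hc/φ = 301.7 nm.
Since 792.0 nm > 301.7 nm, the photons lack sufficient energy.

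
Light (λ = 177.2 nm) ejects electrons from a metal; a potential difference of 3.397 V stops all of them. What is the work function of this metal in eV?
3.60 eV

The stopping potential gives the maximum kinetic energy: KE_max = eV_s = 3.397 eV

From Einstein's photoelectric equation: KE_max = hc/λ - φ
Rearranging: φ = hc/λ - KE_max

Calculate photon energy:
E_photon = hc/λ = (6.626×10⁻³⁴ J·s)(3×10⁸ m/s) / (177.2×10⁻⁹ m) = 6.9969 eV

Therefore:
φ = 6.9969 - 3.397 = 3.60 eV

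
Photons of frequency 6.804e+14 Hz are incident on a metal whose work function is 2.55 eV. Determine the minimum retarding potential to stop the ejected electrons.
0.2639 V

The stopping potential V_s satisfies: eV_s = KE_max

First, find KE_max using Einstein's equation:
E_photon = hf = (6.626×10⁻³⁴ J·s)(6.804e+14 Hz) = 2.8139 eV
KE_max = E_photon - φ = 2.8139 - 2.55 = 0.2639 eV

Since eV_s = KE_max:
V_s = KE_max/e = 0.2639 V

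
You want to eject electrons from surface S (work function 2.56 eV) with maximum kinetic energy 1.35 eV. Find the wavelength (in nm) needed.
317.10 nm

From Einstein's equation: KE_max = hc/λ - φ

Rearranging for λ:
hc/λ = KE_max + φ
λ = hc/(KE_max + φ)

Required photon energy:
E_photon = KE_max + φ = 1.35 + 2.56 = 3.91 eV

Required wavelength:
λ = hc/E_photon = (6.626×10⁻³⁴)(3×10⁸) / (3.91 × 1.602×10⁻¹⁹)
λ = 317.10 nm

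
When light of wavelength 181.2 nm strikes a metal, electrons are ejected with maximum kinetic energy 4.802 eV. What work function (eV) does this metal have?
2.04 eV

From Einstein's photoelectric equation: KE_max = hf - φ = hc/λ - φ

Rearranging for φ:
φ = hc/λ - KE_max

Calculate photon energy:
E_photon = hc/λ = 6.8424 eV

Therefore:
φ = 6.8424 - 4.802 = 2.04 eV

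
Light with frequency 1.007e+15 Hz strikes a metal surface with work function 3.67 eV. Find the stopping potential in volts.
0.4946 V

The stopping potential V_s satisfies: eV_s = KE_max

First, find KE_max using Einstein's equation:
E_photon = hf = (6.626×10⁻³⁴ J·s)(1.007e+15 Hz) = 4.1646 eV
KE_max = E_photon - φ = 4.1646 - 3.67 = 0.4946 eV

Since eV_s = KE_max:
V_s = KE_max/e = 0.4946 V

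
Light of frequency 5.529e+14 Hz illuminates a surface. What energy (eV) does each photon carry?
2.2866 eV

Using E = hf:

E = hf = (6.626×10⁻³⁴ J·s)(5.529e+14 Hz)
E = 2.2866 eV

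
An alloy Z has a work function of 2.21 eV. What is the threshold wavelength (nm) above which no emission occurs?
561.01 nm

The threshold wavelength is when the photon energy equals the work function:
hc/λ₀ = φ

Solving for λ₀:
λ₀ = hc/φ = (6.626×10⁻³⁴ J·s)(3×10⁸ m/s) / (2.21 eV × 1.602×10⁻¹⁹ J/eV)
λ₀ = 561.01 nm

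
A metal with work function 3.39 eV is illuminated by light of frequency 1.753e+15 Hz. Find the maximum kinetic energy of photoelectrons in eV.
3.8598 eV

Using Einstein's photoelectric equation: KE_max = hf - φ

First, calculate the photon energy:
E_photon = hf = (6.626×10⁻³⁴ J·s)(1.753e+15 Hz)
E_photon = 7.2498 eV

Then, the maximum kinetic energy:
KE_max = E_photon - φ = 7.2498 eV - 3.39 eV = 3.8598 eV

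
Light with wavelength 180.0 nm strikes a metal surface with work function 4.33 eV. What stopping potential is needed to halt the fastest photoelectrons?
2.5580 V

The stopping potential V_s satisfies: eV_s = KE_max

First, find KE_max using Einstein's equation:
E_photon = hc/λ = 6.8880 eV
KE_max = E_photon - φ = 6.8880 - 4.33 = 2.5580 eV

Since eV_s = KE_max:
V_s = KE_max/e = 2.5580 V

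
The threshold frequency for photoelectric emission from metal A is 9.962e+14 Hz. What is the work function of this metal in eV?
4.12 eV

At the threshold frequency, photon energy equals work function:
φ = hf₀

Calculating:
φ = (6.626×10⁻³⁴ J·s)(9.962e+14 Hz)
φ = 4.12 eV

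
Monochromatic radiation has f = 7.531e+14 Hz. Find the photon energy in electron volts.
3.1146 eV

Using E = hf:

E = hf = (6.626×10⁻³⁴ J·s)(7.531e+14 Hz)
E = 3.1146 eV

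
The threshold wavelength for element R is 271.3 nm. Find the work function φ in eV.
4.57 eV

At the threshold wavelength, photon energy equals work function:
φ = hc/λ₀

Calculating:
φ = (6.626×10⁻³⁴ J·s)(3×10⁸ m/s) / (271.3×10⁻⁹ m)
φ = 4.57 eV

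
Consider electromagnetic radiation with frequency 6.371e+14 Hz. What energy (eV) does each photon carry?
2.6348 eV

Using E = hf:

E = hf = (6.626×10⁻³⁴ J·s)(6.371e+14 Hz)
E = 2.6348 eV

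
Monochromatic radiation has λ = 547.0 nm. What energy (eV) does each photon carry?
2.2666 eV

Using E = hf = hc/λ:

E = hc/λ = (6.626×10⁻³⁴ J·s)(3×10⁸ m/s) / (547.0×10⁻⁹ m)
E = 2.2666 eV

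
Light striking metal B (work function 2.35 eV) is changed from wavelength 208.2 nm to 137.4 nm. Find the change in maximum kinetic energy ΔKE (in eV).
3.0685 eV

Using Einstein's equation: KE_max = hc/λ - φ

For λ₁ = 208.2 nm:
KE₁ = hc/λ₁ - φ = 5.9551 - 2.35 = 3.6051 eV

For λ₂ = 137.4 nm:
KE₂ = hc/λ₂ - φ = 9.0236 - 2.35 = 6.6736 eV

Change in KE:
ΔKE = KE₂ - KE₁ = 6.6736 - 3.6051 = 3.0685 eV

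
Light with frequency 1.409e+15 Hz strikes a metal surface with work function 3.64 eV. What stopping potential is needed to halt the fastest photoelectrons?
2.1872 V

The stopping potential V_s satisfies: eV_s = KE_max

First, find KE_max using Einstein's equation:
E_photon = hf = (6.626×10⁻³⁴ J·s)(1.409e+15 Hz) = 5.8272 eV
KE_max = E_photon - φ = 5.8272 - 3.64 = 2.1872 eV

Since eV_s = KE_max:
V_s = KE_max/e = 2.1872 V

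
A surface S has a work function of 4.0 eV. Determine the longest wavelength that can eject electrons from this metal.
309.96 nm

The threshold wavelength is when the photon energy equals the work function:
hc/λ₀ = φ

Solving for λ₀:
λ₀ = hc/φ = (6.626×10⁻³⁴ J·s)(3×10⁸ m/s) / (4.0 eV × 1.602×10⁻¹⁹ J/eV)
λ₀ = 309.96 nm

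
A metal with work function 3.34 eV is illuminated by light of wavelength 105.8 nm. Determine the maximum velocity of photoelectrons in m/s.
1.7168e+06 m/s

First, find the maximum kinetic energy:
E_photon = hc/λ = 11.7187 eV
KE_max = E_photon - φ = 11.7187 - 3.34 = 8.3787 eV

Convert to Joules: KE_max = 8.3787 × 1.602×10⁻¹⁹ J = 1.3424e-18 J

Then use KE = ½mv² to find velocity:
v = √(2·KE/m) = √(2 × 1.3424e-18 J / 9.109e-31 kg)
v = 1.7168e+06 m/s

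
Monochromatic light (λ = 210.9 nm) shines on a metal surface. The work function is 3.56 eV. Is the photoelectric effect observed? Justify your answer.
Yes

For photoemission, the photon energy must exceed the work function.

Photon energy: E = hc/λ = 5.8788 eV
Work function: φ = 3.56 eV

Since E_photon (5.8788 eV) > φ (3.56 eV), photoemission WILL occur.
The threshold wavelength is λ₀ = hc/φ = 348.3 nm.
Since 210.9 nm < 348.3 nm, the light has sufficient energy.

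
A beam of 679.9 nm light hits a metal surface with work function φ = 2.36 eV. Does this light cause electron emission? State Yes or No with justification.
No

For photoemission, the photon energy must exceed the work function.

Photon energy: E = hc/λ = 1.8236 eV
Work function: φ = 2.36 eV

Since E_photon (1.8236 eV) < φ (2.36 eV), photoemission will NOT occur.
The threshold wavelength is λ₀ = hc/φ = 525.4 nm.
Since 679.9 nm > 525.4 nm, the photons lack sufficient energy.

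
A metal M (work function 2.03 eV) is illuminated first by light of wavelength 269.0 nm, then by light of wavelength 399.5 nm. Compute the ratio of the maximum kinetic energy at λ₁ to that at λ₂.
2.4025

Using Einstein's equation: KE_max = hc/λ - φ

For λ₁ = 269.0 nm:
E₁ = hc/λ₁ = 4.6091 eV
KE₁ = E₁ - φ = 4.6091 - 2.03 = 2.5791 eV

For λ₂ = 399.5 nm:
E₂ = hc/λ₂ = 3.1035 eV
KE₂ = E₂ - φ = 3.1035 - 2.03 = 1.0735 eV

Ratio: KE₁/KE₂ = 2.5791/1.0735 = 2.4025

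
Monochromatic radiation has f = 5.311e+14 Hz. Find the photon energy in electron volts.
2.1965 eV

Using E = hf:

E = hf = (6.626×10⁻³⁴ J·s)(5.311e+14 Hz)
E = 2.1965 eV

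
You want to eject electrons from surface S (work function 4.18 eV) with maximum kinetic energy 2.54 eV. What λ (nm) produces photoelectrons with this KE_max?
184.50 nm

From Einstein's equation: KE_max = hc/λ - φ

Rearranging for λ:
hc/λ = KE_max + φ
λ = hc/(KE_max + φ)

Required photon energy:
E_photon = KE_max + φ = 2.54 + 4.18 = 6.72 eV

Required wavelength:
λ = hc/E_photon = (6.626×10⁻³⁴)(3×10⁸) / (6.72 × 1.602×10⁻¹⁹)
λ = 184.50 nm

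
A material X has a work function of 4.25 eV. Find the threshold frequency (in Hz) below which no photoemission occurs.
1.0276e+15 Hz

The threshold frequency is when the photon energy equals the work function:
hf₀ = φ

Solving for f₀:
f₀ = φ/h = (4.25 eV × 1.602×10⁻¹⁹ J/eV) / (6.626×10⁻³⁴ J·s)
f₀ = 1.0276e+15 Hz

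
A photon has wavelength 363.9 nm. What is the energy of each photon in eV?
3.4071 eV

Using E = hf = hc/λ:

E = hc/λ = (6.626×10⁻³⁴ J·s)(3×10⁸ m/s) / (363.9×10⁻⁹ m)
E = 3.4071 eV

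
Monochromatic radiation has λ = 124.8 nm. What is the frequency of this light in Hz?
2.4022e+15 Hz

Using the wave equation: c = fλ

Solving for frequency:
f = c/λ = (3×10⁸ m/s) / (124.8×10⁻⁹ m)
f = 2.4022e+15 Hz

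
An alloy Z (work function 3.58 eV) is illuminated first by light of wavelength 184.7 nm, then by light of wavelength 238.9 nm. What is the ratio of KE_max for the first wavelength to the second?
1.9460

Using Einstein's equation: KE_max = hc/λ - φ

For λ₁ = 184.7 nm:
E₁ = hc/λ₁ = 6.7127 eV
KE₁ = E₁ - φ = 6.7127 - 3.58 = 3.1327 eV

For λ₂ = 238.9 nm:
E₂ = hc/λ₂ = 5.1898 eV
KE₂ = E₂ - φ = 5.1898 - 3.58 = 1.6098 eV

Ratio: KE₁/KE₂ = 3.1327/1.6098 = 1.9460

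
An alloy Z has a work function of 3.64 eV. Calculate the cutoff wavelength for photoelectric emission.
340.62 nm

The threshold wavelength is when the photon energy equals the work function:
hc/λ₀ = φ

Solving for λ₀:
λ₀ = hc/φ = (6.626×10⁻³⁴ J·s)(3×10⁸ m/s) / (3.64 eV × 1.602×10⁻¹⁹ J/eV)
λ₀ = 340.62 nm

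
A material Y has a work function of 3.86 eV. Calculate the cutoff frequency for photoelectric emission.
9.3334e+14 Hz

The threshold frequency is when the photon energy equals the work function:
hf₀ = φ

Solving for f₀:
f₀ = φ/h = (3.86 eV × 1.602×10⁻¹⁹ J/eV) / (6.626×10⁻³⁴ J·s)
f₀ = 9.3334e+14 Hz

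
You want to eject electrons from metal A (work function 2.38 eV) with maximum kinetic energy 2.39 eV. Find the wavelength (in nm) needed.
259.92 nm

From Einstein's equation: KE_max = hc/λ - φ

Rearranging for λ:
hc/λ = KE_max + φ
λ = hc/(KE_max + φ)

Required photon energy:
E_photon = KE_max + φ = 2.39 + 2.38 = 4.77 eV

Required wavelength:
λ = hc/E_photon = (6.626×10⁻³⁴)(3×10⁸) / (4.77 × 1.602×10⁻¹⁹)
λ = 259.92 nm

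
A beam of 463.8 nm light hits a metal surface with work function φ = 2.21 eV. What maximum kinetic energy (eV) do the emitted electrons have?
0.4632 eV

Using Einstein's photoelectric equation: KE_max = hf - φ = hc/λ - φ

First, calculate the photon energy:
E_photon = hc/λ = (6.626×10⁻³⁴ J·s)(3×10⁸ m/s) / (463.8×10⁻⁹ m)
E_photon = 2.6732 eV

Then, the maximum kinetic energy:
KE_max = E_photon - φ = 2.6732 eV - 2.21 eV = 0.4632 eV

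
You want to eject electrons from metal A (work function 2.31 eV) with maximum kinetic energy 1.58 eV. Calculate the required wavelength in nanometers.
318.73 nm

From Einstein's equation: KE_max = hc/λ - φ

Rearranging for λ:
hc/λ = KE_max + φ
λ = hc/(KE_max + φ)

Required photon energy:
E_photon = KE_max + φ = 1.58 + 2.31 = 3.89 eV

Required wavelength:
λ = hc/E_photon = (6.626×10⁻³⁴)(3×10⁸) / (3.89 × 1.602×10⁻¹⁹)
λ = 318.73 nm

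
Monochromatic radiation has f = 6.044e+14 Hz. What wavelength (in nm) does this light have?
496.02 nm

Using the wave equation: c = fλ

Solving for wavelength:
λ = c/f = (3×10⁸ m/s) / (6.044e+14 Hz)
λ = 496.02 nm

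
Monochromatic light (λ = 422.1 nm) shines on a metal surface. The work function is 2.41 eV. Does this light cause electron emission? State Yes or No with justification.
Yes

For photoemission, the photon energy must exceed the work function.

Photon energy: E = hc/λ = 2.9373 eV
Work function: φ = 2.41 eV

Since E_photon (2.9373 eV) > φ (2.41 eV), photoemission WILL occur.
The threshold wavelength is λ₀ = hc/φ = 514.5 nm.
Since 422.1 nm < 514.5 nm, the light has sufficient energy.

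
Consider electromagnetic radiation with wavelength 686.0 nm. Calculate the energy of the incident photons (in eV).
1.8073 eV

Using E = hf = hc/λ:

E = hc/λ = (6.626×10⁻³⁴ J·s)(3×10⁸ m/s) / (686.0×10⁻⁹ m)
E = 1.8073 eV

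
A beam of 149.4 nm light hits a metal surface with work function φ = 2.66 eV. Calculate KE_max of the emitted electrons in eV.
5.6388 eV

Using Einstein's photoelectric equation: KE_max = hf - φ = hc/λ - φ

First, calculate the photon energy:
E_photon = hc/λ = (6.626×10⁻³⁴ J·s)(3×10⁸ m/s) / (149.4×10⁻⁹ m)
E_photon = 8.2988 eV

Then, the maximum kinetic energy:
KE_max = E_photon - φ = 8.2988 eV - 2.66 eV = 5.6388 eV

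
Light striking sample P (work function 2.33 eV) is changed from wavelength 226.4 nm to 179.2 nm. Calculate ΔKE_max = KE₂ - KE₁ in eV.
1.4424 eV

Using Einstein's equation: KE_max = hc/λ - φ

For λ₁ = 226.4 nm:
KE₁ = hc/λ₁ - φ = 5.4763 - 2.33 = 3.1463 eV

For λ₂ = 179.2 nm:
KE₂ = hc/λ₂ - φ = 6.9188 - 2.33 = 4.5888 eV

Change in KE:
ΔKE = KE₂ - KE₁ = 4.5888 - 3.1463 = 1.4424 eV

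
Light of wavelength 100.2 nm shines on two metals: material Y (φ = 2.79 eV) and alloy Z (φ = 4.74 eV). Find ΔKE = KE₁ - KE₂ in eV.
1.9500 eV

Using KE_max = hc/λ - φ for each metal:

Photon energy: E = hc/λ = 12.3737 eV

For material Y (φ₁ = 2.79 eV):
KE₁ = E - φ₁ = 12.3737 - 2.79 = 9.5837 eV

For alloy Z (φ₂ = 4.74 eV):
KE₂ = E - φ₂ = 12.3737 - 4.74 = 7.6337 eV

Difference:
ΔKE = KE₁ - KE₂ = 9.5837 - 7.6337 = 1.9500 eV

Note: The difference equals the difference in work functions: 4.74 - 2.79 = 1.95 eV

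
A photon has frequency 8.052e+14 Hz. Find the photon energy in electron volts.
3.3300 eV

Using E = hf:

E = hf = (6.626×10⁻³⁴ J·s)(8.052e+14 Hz)
E = 3.3300 eV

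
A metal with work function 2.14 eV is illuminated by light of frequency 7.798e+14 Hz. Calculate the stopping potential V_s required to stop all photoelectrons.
1.0850 V

The stopping potential V_s satisfies: eV_s = KE_max

First, find KE_max using Einstein's equation:
E_photon = hf = (6.626×10⁻³⁴ J·s)(7.798e+14 Hz) = 3.2250 eV
KE_max = E_photon - φ = 3.2250 - 2.14 = 1.0850 eV

Since eV_s = KE_max:
V_s = KE_max/e = 1.0850 V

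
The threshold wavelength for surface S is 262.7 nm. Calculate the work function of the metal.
4.72 eV

At the threshold wavelength, photon energy equals work function:
φ = hc/λ₀

Calculating:
φ = (6.626×10⁻³⁴ J·s)(3×10⁸ m/s) / (262.7×10⁻⁹ m)
φ = 4.72 eV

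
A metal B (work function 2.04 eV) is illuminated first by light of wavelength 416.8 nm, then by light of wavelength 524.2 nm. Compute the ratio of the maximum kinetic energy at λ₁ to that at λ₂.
2.8741

Using Einstein's equation: KE_max = hc/λ - φ

For λ₁ = 416.8 nm:
E₁ = hc/λ₁ = 2.9747 eV
KE₁ = E₁ - φ = 2.9747 - 2.04 = 0.9347 eV

For λ₂ = 524.2 nm:
E₂ = hc/λ₂ = 2.3652 eV
KE₂ = E₂ - φ = 2.3652 - 2.04 = 0.3252 eV

Ratio: KE₁/KE₂ = 0.9347/0.3252 = 2.8741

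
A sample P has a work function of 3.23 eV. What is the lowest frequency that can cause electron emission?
7.8101e+14 Hz

The threshold frequency is when the photon energy equals the work function:
hf₀ = φ

Solving for f₀:
f₀ = φ/h = (3.23 eV × 1.602×10⁻¹⁹ J/eV) / (6.626×10⁻³⁴ J·s)
f₀ = 7.8101e+14 Hz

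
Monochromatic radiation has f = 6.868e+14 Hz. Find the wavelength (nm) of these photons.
436.51 nm

Using the wave equation: c = fλ

Solving for wavelength:
λ = c/f = (3×10⁸ m/s) / (6.868e+14 Hz)
λ = 436.51 nm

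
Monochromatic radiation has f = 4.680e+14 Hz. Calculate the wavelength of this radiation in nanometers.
640.58 nm

Using the wave equation: c = fλ

Solving for wavelength:
λ = c/f = (3×10⁸ m/s) / (4.680e+14 Hz)
λ = 640.58 nm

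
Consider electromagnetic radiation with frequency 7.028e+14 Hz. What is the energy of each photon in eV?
2.9065 eV

Using E = hf:

E = hf = (6.626×10⁻³⁴ J·s)(7.028e+14 Hz)
E = 2.9065 eV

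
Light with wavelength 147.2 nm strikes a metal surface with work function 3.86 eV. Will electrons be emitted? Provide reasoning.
Yes

For photoemission, the photon energy must exceed the work function.

Photon energy: E = hc/λ = 8.4228 eV
Work function: φ = 3.86 eV

Since E_photon (8.4228 eV) > φ (3.86 eV), photoemission WILL occur.
The threshold wavelength is λ₀ = hc/φ = 321.2 nm.
Since 147.2 nm < 321.2 nm, the light has sufficient energy.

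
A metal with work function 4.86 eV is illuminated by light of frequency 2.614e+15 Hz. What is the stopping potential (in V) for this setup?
5.9506 V

The stopping potential V_s satisfies: eV_s = KE_max

First, find KE_max using Einstein's equation:
E_photon = hf = (6.626×10⁻³⁴ J·s)(2.614e+15 Hz) = 10.8106 eV
KE_max = E_photon - φ = 10.8106 - 4.86 = 5.9506 eV

Since eV_s = KE_max:
V_s = KE_max/e = 5.9506 V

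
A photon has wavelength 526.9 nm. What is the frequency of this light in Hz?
5.6897e+14 Hz

Using the wave equation: c = fλ

Solving for frequency:
f = c/λ = (3×10⁸ m/s) / (526.9×10⁻⁹ m)
f = 5.6897e+14 Hz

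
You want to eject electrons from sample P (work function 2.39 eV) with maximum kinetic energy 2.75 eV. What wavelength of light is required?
241.21 nm

From Einstein's equation: KE_max = hc/λ - φ

Rearranging for λ:
hc/λ = KE_max + φ
λ = hc/(KE_max + φ)

Required photon energy:
E_photon = KE_max + φ = 2.75 + 2.39 = 5.14 eV

Required wavelength:
λ = hc/E_photon = (6.626×10⁻³⁴)(3×10⁸) / (5.14 × 1.602×10⁻¹⁹)
λ = 241.21 nm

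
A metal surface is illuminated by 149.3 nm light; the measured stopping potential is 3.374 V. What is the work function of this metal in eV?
4.93 eV

The stopping potential gives the maximum kinetic energy: KE_max = eV_s = 3.374 eV

From Einstein's photoelectric equation: KE_max = hc/λ - φ
Rearranging: φ = hc/λ - KE_max

Calculate photon energy:
E_photon = hc/λ = (6.626×10⁻³⁴ J·s)(3×10⁸ m/s) / (149.3×10⁻⁹ m) = 8.3044 eV

Therefore:
φ = 8.3044 - 3.374 = 4.93 eV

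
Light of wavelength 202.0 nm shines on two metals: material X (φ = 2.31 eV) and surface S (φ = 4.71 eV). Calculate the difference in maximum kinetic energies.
2.4000 eV

Using KE_max = hc/λ - φ for each metal:

Photon energy: E = hc/λ = 6.1378 eV

For material X (φ₁ = 2.31 eV):
KE₁ = E - φ₁ = 6.1378 - 2.31 = 3.8278 eV

For surface S (φ₂ = 4.71 eV):
KE₂ = E - φ₂ = 6.1378 - 4.71 = 1.4278 eV

Difference:
ΔKE = KE₁ - KE₂ = 3.8278 - 1.4278 = 2.4000 eV

Note: The difference equals the difference in work functions: 4.71 - 2.31 = 2.40 eV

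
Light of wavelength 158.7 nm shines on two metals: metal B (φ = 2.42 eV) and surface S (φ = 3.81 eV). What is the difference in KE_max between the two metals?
1.3900 eV

Using KE_max = hc/λ - φ for each metal:

Photon energy: E = hc/λ = 7.8125 eV

For metal B (φ₁ = 2.42 eV):
KE₁ = E - φ₁ = 7.8125 - 2.42 = 5.3925 eV

For surface S (φ₂ = 3.81 eV):
KE₂ = E - φ₂ = 7.8125 - 3.81 = 4.0025 eV

Difference:
ΔKE = KE₁ - KE₂ = 5.3925 - 4.0025 = 1.3900 eV

Note: The difference equals the difference in work functions: 3.81 - 2.42 = 1.39 eV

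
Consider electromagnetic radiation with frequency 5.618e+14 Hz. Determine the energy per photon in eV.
2.3234 eV

Using E = hf:

E = hf = (6.626×10⁻³⁴ J·s)(5.618e+14 Hz)
E = 2.3234 eV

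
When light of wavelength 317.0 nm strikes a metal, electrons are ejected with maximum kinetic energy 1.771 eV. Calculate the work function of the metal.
2.14 eV

From Einstein's photoelectric equation: KE_max = hf - φ = hc/λ - φ

Rearranging for φ:
φ = hc/λ - KE_max

Calculate photon energy:
E_photon = hc/λ = 3.9112 eV

Therefore:
φ = 3.9112 - 1.771 = 2.14 eV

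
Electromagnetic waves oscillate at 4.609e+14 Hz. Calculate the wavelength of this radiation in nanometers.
650.45 nm

Using the wave equation: c = fλ

Solving for wavelength:
λ = c/f = (3×10⁸ m/s) / (4.609e+14 Hz)
λ = 650.45 nm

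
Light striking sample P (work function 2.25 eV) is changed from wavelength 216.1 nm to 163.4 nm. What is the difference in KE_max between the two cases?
1.8504 eV

Using Einstein's equation: KE_max = hc/λ - φ

For λ₁ = 216.1 nm:
KE₁ = hc/λ₁ - φ = 5.7374 - 2.25 = 3.4874 eV

For λ₂ = 163.4 nm:
KE₂ = hc/λ₂ - φ = 7.5878 - 2.25 = 5.3378 eV

Change in KE:
ΔKE = KE₂ - KE₁ = 5.3378 - 3.4874 = 1.8504 eV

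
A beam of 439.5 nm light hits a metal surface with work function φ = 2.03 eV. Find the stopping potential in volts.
0.7910 V

The stopping potential V_s satisfies: eV_s = KE_max

First, find KE_max using Einstein's equation:
E_photon = hc/λ = 2.8210 eV
KE_max = E_photon - φ = 2.8210 - 2.03 = 0.7910 eV

Since eV_s = KE_max:
V_s = KE_max/e = 0.7910 V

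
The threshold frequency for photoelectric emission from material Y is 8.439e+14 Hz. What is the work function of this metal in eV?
3.49 eV

At the threshold frequency, photon energy equals work function:
φ = hf₀

Calculating:
φ = (6.626×10⁻³⁴ J·s)(8.439e+14 Hz)
φ = 3.49 eV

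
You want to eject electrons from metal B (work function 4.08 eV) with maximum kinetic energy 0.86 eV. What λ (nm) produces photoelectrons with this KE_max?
250.98 nm

From Einstein's equation: KE_max = hc/λ - φ

Rearranging for λ:
hc/λ = KE_max + φ
λ = hc/(KE_max + φ)

Required photon energy:
E_photon = KE_max + φ = 0.86 + 4.08 = 4.94 eV

Required wavelength:
λ = hc/E_photon = (6.626×10⁻³⁴)(3×10⁸) / (4.94 × 1.602×10⁻¹⁹)
λ = 250.98 nm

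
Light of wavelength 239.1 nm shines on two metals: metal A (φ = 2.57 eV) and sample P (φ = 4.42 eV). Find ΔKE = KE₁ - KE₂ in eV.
1.8500 eV

Using KE_max = hc/λ - φ for each metal:

Photon energy: E = hc/λ = 5.1855 eV

For metal A (φ₁ = 2.57 eV):
KE₁ = E - φ₁ = 5.1855 - 2.57 = 2.6155 eV

For sample P (φ₂ = 4.42 eV):
KE₂ = E - φ₂ = 5.1855 - 4.42 = 0.7655 eV

Difference:
ΔKE = KE₁ - KE₂ = 2.6155 - 0.7655 = 1.8500 eV

Note: The difference equals the difference in work functions: 4.42 - 2.57 = 1.85 eV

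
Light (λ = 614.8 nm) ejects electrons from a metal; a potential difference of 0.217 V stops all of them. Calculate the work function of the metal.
1.80 eV

The stopping potential gives the maximum kinetic energy: KE_max = eV_s = 0.217 eV

From Einstein's photoelectric equation: KE_max = hc/λ - φ
Rearranging: φ = hc/λ - KE_max

Calculate photon energy:
E_photon = hc/λ = (6.626×10⁻³⁴ J·s)(3×10⁸ m/s) / (614.8×10⁻⁹ m) = 2.0167 eV

Therefore:
φ = 2.0167 - 0.217 = 1.80 eV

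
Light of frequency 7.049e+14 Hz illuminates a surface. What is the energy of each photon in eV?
2.9152 eV

Using E = hf:

E = hf = (6.626×10⁻³⁴ J·s)(7.049e+14 Hz)
E = 2.9152 eV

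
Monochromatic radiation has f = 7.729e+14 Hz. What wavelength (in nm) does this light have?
387.88 nm

Using the wave equation: c = fλ

Solving for wavelength:
λ = c/f = (3×10⁸ m/s) / (7.729e+14 Hz)
λ = 387.88 nm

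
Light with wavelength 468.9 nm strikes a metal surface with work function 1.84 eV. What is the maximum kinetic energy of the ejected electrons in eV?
0.8042 eV

Using Einstein's photoelectric equation: KE_max = hf - φ = hc/λ - φ

First, calculate the photon energy:
E_photon = hc/λ = (6.626×10⁻³⁴ J·s)(3×10⁸ m/s) / (468.9×10⁻⁹ m)
E_photon = 2.6442 eV

Then, the maximum kinetic energy:
KE_max = E_photon - φ = 2.6442 eV - 1.84 eV = 0.8042 eV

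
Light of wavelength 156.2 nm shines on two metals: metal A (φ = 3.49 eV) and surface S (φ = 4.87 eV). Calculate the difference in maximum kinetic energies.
1.3800 eV

Using KE_max = hc/λ - φ for each metal:

Photon energy: E = hc/λ = 7.9375 eV

For metal A (φ₁ = 3.49 eV):
KE₁ = E - φ₁ = 7.9375 - 3.49 = 4.4475 eV

For surface S (φ₂ = 4.87 eV):
KE₂ = E - φ₂ = 7.9375 - 4.87 = 3.0675 eV

Difference:
ΔKE = KE₁ - KE₂ = 4.4475 - 3.0675 = 1.3800 eV

Note: The difference equals the difference in work functions: 4.87 - 3.49 = 1.38 eV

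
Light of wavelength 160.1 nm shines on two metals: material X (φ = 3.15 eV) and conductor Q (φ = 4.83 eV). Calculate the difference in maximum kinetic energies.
1.6800 eV

Using KE_max = hc/λ - φ for each metal:

Photon energy: E = hc/λ = 7.7442 eV

For material X (φ₁ = 3.15 eV):
KE₁ = E - φ₁ = 7.7442 - 3.15 = 4.5942 eV

For conductor Q (φ₂ = 4.83 eV):
KE₂ = E - φ₂ = 7.7442 - 4.83 = 2.9142 eV

Difference:
ΔKE = KE₁ - KE₂ = 4.5942 - 2.9142 = 1.6800 eV

Note: The difference equals the difference in work functions: 4.83 - 3.15 = 1.68 eV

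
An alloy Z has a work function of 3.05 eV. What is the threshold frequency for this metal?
7.3749e+14 Hz

The threshold frequency is when the photon energy equals the work function:
hf₀ = φ

Solving for f₀:
f₀ = φ/h = (3.05 eV × 1.602×10⁻¹⁹ J/eV) / (6.626×10⁻³⁴ J·s)
f₀ = 7.3749e+14 Hz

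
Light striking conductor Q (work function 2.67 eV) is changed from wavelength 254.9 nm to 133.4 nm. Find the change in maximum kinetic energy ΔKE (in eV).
4.4301 eV

Using Einstein's equation: KE_max = hc/λ - φ

For λ₁ = 254.9 nm:
KE₁ = hc/λ₁ - φ = 4.8640 - 2.67 = 2.1940 eV

For λ₂ = 133.4 nm:
KE₂ = hc/λ₂ - φ = 9.2942 - 2.67 = 6.6242 eV

Change in KE:
ΔKE = KE₂ - KE₁ = 6.6242 - 2.1940 = 4.4301 eV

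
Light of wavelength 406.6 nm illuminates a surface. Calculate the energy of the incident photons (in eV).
3.0493 eV

Using E = hf = hc/λ:

E = hc/λ = (6.626×10⁻³⁴ J·s)(3×10⁸ m/s) / (406.6×10⁻⁹ m)
E = 3.0493 eV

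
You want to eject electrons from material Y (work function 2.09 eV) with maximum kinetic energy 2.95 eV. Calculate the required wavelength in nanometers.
246.00 nm

From Einstein's equation: KE_max = hc/λ - φ

Rearranging for λ:
hc/λ = KE_max + φ
λ = hc/(KE_max + φ)

Required photon energy:
E_photon = KE_max + φ = 2.95 + 2.09 = 5.04 eV

Required wavelength:
λ = hc/E_photon = (6.626×10⁻³⁴)(3×10⁸) / (5.04 × 1.602×10⁻¹⁹)
λ = 246.00 nm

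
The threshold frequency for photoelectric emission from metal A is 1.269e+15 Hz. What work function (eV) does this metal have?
5.25 eV

At the threshold frequency, photon energy equals work function:
φ = hf₀

Calculating:
φ = (6.626×10⁻³⁴ J·s)(1.269e+15 Hz)
φ = 5.25 eV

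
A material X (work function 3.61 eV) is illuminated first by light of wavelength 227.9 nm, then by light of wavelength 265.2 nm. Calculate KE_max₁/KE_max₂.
1.7184

Using Einstein's equation: KE_max = hc/λ - φ

For λ₁ = 227.9 nm:
E₁ = hc/λ₁ = 5.4403 eV
KE₁ = E₁ - φ = 5.4403 - 3.61 = 1.8303 eV

For λ₂ = 265.2 nm:
E₂ = hc/λ₂ = 4.6751 eV
KE₂ = E₂ - φ = 4.6751 - 3.61 = 1.0651 eV

Ratio: KE₁/KE₂ = 1.8303/1.0651 = 1.7184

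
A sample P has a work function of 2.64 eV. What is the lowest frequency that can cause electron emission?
6.3835e+14 Hz

The threshold frequency is when the photon energy equals the work function:
hf₀ = φ

Solving for f₀:
f₀ = φ/h = (2.64 eV × 1.602×10⁻¹⁹ J/eV) / (6.626×10⁻³⁴ J·s)
f₀ = 6.3835e+14 Hz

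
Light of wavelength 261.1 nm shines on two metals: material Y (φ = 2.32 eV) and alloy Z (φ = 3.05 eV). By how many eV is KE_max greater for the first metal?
0.7300 eV

Using KE_max = hc/λ - φ for each metal:

Photon energy: E = hc/λ = 4.7485 eV

For material Y (φ₁ = 2.32 eV):
KE₁ = E - φ₁ = 4.7485 - 2.32 = 2.4285 eV

For alloy Z (φ₂ = 3.05 eV):
KE₂ = E - φ₂ = 4.7485 - 3.05 = 1.6985 eV

Difference:
ΔKE = KE₁ - KE₂ = 2.4285 - 1.6985 = 0.7300 eV

Note: The difference equals the difference in work functions: 3.05 - 2.32 = 0.73 eV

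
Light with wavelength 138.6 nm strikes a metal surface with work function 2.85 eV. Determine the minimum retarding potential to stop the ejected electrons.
6.0955 V

The stopping potential V_s satisfies: eV_s = KE_max

First, find KE_max using Einstein's equation:
E_photon = hc/λ = 8.9455 eV
KE_max = E_photon - φ = 8.9455 - 2.85 = 6.0955 eV

Since eV_s = KE_max:
V_s = KE_max/e = 6.0955 V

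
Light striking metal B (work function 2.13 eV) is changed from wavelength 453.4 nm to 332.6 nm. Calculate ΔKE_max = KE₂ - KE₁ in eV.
0.9932 eV

Using Einstein's equation: KE_max = hc/λ - φ

For λ₁ = 453.4 nm:
KE₁ = hc/λ₁ - φ = 2.7345 - 2.13 = 0.6045 eV

For λ₂ = 332.6 nm:
KE₂ = hc/λ₂ - φ = 3.7277 - 2.13 = 1.5977 eV

Change in KE:
ΔKE = KE₂ - KE₁ = 1.5977 - 0.6045 = 0.9932 eV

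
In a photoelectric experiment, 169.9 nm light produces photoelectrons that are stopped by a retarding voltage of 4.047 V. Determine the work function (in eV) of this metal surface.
3.25 eV

The stopping potential gives the maximum kinetic energy: KE_max = eV_s = 4.047 eV

From Einstein's photoelectric equation: KE_max = hc/λ - φ
Rearranging: φ = hc/λ - KE_max

Calculate photon energy:
E_photon = hc/λ = (6.626×10⁻³⁴ J·s)(3×10⁸ m/s) / (169.9×10⁻⁹ m) = 7.2975 eV

Therefore:
φ = 7.2975 - 4.047 = 3.25 eV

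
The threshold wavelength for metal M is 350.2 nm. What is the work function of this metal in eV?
3.54 eV

At the threshold wavelength, photon energy equals work function:
φ = hc/λ₀

Calculating:
φ = (6.626×10⁻³⁴ J·s)(3×10⁸ m/s) / (350.2×10⁻⁹ m)
φ = 3.54 eV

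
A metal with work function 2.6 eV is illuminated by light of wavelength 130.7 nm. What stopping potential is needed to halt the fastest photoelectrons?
6.8862 V

The stopping potential V_s satisfies: eV_s = KE_max

First, find KE_max using Einstein's equation:
E_photon = hc/λ = 9.4862 eV
KE_max = E_photon - φ = 9.4862 - 2.6 = 6.8862 eV

Since eV_s = KE_max:
V_s = KE_max/e = 6.8862 V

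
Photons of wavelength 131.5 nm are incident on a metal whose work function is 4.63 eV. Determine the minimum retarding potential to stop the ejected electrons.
4.7985 V

The stopping potential V_s satisfies: eV_s = KE_max

First, find KE_max using Einstein's equation:
E_photon = hc/λ = 9.4285 eV
KE_max = E_photon - φ = 9.4285 - 4.63 = 4.7985 eV

Since eV_s = KE_max:
V_s = KE_max/e = 4.7985 V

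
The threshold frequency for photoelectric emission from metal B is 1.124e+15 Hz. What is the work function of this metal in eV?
4.65 eV

At the threshold frequency, photon energy equals work function:
φ = hf₀

Calculating:
φ = (6.626×10⁻³⁴ J·s)(1.124e+15 Hz)
φ = 4.65 eV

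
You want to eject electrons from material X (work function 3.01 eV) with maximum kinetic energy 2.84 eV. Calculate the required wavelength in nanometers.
211.94 nm

From Einstein's equation: KE_max = hc/λ - φ

Rearranging for λ:
hc/λ = KE_max + φ
λ = hc/(KE_max + φ)

Required photon energy:
E_photon = KE_max + φ = 2.84 + 3.01 = 5.85 eV

Required wavelength:
λ = hc/E_photon = (6.626×10⁻³⁴)(3×10⁸) / (5.85 × 1.602×10⁻¹⁹)
λ = 211.94 nm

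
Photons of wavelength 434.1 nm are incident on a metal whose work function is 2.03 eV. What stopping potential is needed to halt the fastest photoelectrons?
0.8261 V

The stopping potential V_s satisfies: eV_s = KE_max

First, find KE_max using Einstein's equation:
E_photon = hc/λ = 2.8561 eV
KE_max = E_photon - φ = 2.8561 - 2.03 = 0.8261 eV

Since eV_s = KE_max:
V_s = KE_max/e = 0.8261 V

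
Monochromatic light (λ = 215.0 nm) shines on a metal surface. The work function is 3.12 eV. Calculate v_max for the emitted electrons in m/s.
9.6489e+05 m/s

First, find the maximum kinetic energy:
E_photon = hc/λ = 5.7667 eV
KE_max = E_photon - φ = 5.7667 - 3.12 = 2.6467 eV

Convert to Joules: KE_max = 2.6467 × 1.602×10⁻¹⁹ J = 4.2405e-19 J

Then use KE = ½mv² to find velocity:
v = √(2·KE/m) = √(2 × 4.2405e-19 J / 9.109e-31 kg)
v = 9.6489e+05 m/s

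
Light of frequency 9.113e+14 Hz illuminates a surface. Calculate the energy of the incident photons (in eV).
3.7688 eV

Using E = hf:

E = hf = (6.626×10⁻³⁴ J·s)(9.113e+14 Hz)
E = 3.7688 eV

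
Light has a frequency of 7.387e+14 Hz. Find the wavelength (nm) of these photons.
405.84 nm

Using the wave equation: c = fλ

Solving for wavelength:
λ = c/f = (3×10⁸ m/s) / (7.387e+14 Hz)
λ = 405.84 nm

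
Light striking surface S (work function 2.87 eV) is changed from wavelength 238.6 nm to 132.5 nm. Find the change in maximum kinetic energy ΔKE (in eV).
4.1610 eV

Using Einstein's equation: KE_max = hc/λ - φ

For λ₁ = 238.6 nm:
KE₁ = hc/λ₁ - φ = 5.1963 - 2.87 = 2.3263 eV

For λ₂ = 132.5 nm:
KE₂ = hc/λ₂ - φ = 9.3573 - 2.87 = 6.4873 eV

Change in KE:
ΔKE = KE₂ - KE₁ = 6.4873 - 2.3263 = 4.1610 eV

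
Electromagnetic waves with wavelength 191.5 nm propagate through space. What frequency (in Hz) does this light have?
1.5655e+15 Hz

Using the wave equation: c = fλ

Solving for frequency:
f = c/λ = (3×10⁸ m/s) / (191.5×10⁻⁹ m)
f = 1.5655e+15 Hz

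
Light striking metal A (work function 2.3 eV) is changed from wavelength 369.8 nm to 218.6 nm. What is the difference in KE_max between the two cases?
2.3190 eV

Using Einstein's equation: KE_max = hc/λ - φ

For λ₁ = 369.8 nm:
KE₁ = hc/λ₁ - φ = 3.3527 - 2.3 = 1.0527 eV

For λ₂ = 218.6 nm:
KE₂ = hc/λ₂ - φ = 5.6717 - 2.3 = 3.3717 eV

Change in KE:
ΔKE = KE₂ - KE₁ = 3.3717 - 1.0527 = 2.3190 eV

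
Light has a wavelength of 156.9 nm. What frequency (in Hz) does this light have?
1.9107e+15 Hz

Using the wave equation: c = fλ

Solving for frequency:
f = c/λ = (3×10⁸ m/s) / (156.9×10⁻⁹ m)
f = 1.9107e+15 Hz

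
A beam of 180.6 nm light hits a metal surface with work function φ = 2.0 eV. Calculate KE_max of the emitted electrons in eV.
4.8651 eV

Using Einstein's photoelectric equation: KE_max = hf - φ = hc/λ - φ

First, calculate the photon energy:
E_photon = hc/λ = (6.626×10⁻³⁴ J·s)(3×10⁸ m/s) / (180.6×10⁻⁹ m)
E_photon = 6.8651 eV

Then, the maximum kinetic energy:
KE_max = E_photon - φ = 6.8651 eV - 2.0 eV = 4.8651 eV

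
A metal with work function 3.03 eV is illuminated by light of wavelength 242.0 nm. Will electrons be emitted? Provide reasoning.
Yes

For photoemission, the photon energy must exceed the work function.

Photon energy: E = hc/λ = 5.1233 eV
Work function: φ = 3.03 eV

Since E_photon (5.1233 eV) > φ (3.03 eV), photoemission WILL occur.
The threshold wavelength is λ₀ = hc/φ = 409.2 nm.
Since 242.0 nm < 409.2 nm, the light has sufficient energy.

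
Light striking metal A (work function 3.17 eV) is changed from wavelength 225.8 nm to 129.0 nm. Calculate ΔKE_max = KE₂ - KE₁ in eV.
4.1203 eV

Using Einstein's equation: KE_max = hc/λ - φ

For λ₁ = 225.8 nm:
KE₁ = hc/λ₁ - φ = 5.4909 - 3.17 = 2.3209 eV

For λ₂ = 129.0 nm:
KE₂ = hc/λ₂ - φ = 9.6112 - 3.17 = 6.4412 eV

Change in KE:
ΔKE = KE₂ - KE₁ = 6.4412 - 2.3209 = 4.1203 eV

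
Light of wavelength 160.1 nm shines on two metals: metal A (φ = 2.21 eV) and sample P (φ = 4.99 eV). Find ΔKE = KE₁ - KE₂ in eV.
2.7800 eV

Using KE_max = hc/λ - φ for each metal:

Photon energy: E = hc/λ = 7.7442 eV

For metal A (φ₁ = 2.21 eV):
KE₁ = E - φ₁ = 7.7442 - 2.21 = 5.5342 eV

For sample P (φ₂ = 4.99 eV):
KE₂ = E - φ₂ = 7.7442 - 4.99 = 2.7542 eV

Difference:
ΔKE = KE₁ - KE₂ = 5.5342 - 2.7542 = 2.7800 eV

Note: The difference equals the difference in work functions: 4.99 - 2.21 = 2.78 eV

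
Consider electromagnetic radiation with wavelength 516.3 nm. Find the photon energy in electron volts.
2.4014 eV

Using E = hf = hc/λ:

E = hc/λ = (6.626×10⁻³⁴ J·s)(3×10⁸ m/s) / (516.3×10⁻⁹ m)
E = 2.4014 eV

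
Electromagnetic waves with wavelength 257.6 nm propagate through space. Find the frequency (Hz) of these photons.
1.1638e+15 Hz

Using the wave equation: c = fλ

Solving for frequency:
f = c/λ = (3×10⁸ m/s) / (257.6×10⁻⁹ m)
f = 1.1638e+15 Hz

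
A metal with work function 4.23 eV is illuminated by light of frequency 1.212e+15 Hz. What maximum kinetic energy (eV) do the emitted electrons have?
0.7824 eV

Using Einstein's photoelectric equation: KE_max = hf - φ

First, calculate the photon energy:
E_photon = hf = (6.626×10⁻³⁴ J·s)(1.212e+15 Hz)
E_photon = 5.0124 eV

Then, the maximum kinetic energy:
KE_max = E_photon - φ = 5.0124 eV - 4.23 eV = 0.7824 eV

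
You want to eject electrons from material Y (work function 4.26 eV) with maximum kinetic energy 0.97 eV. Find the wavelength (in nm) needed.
237.06 nm

From Einstein's equation: KE_max = hc/λ - φ

Rearranging for λ:
hc/λ = KE_max + φ
λ = hc/(KE_max + φ)

Required photon energy:
E_photon = KE_max + φ = 0.97 + 4.26 = 5.23 eV

Required wavelength:
λ = hc/E_photon = (6.626×10⁻³⁴)(3×10⁸) / (5.23 × 1.602×10⁻¹⁹)
λ = 237.06 nm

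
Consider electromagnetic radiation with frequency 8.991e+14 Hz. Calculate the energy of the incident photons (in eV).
3.7184 eV

Using E = hf:

E = hf = (6.626×10⁻³⁴ J·s)(8.991e+14 Hz)
E = 3.7184 eV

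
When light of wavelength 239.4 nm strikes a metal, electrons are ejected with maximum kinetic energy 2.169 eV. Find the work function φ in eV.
3.01 eV

From Einstein's photoelectric equation: KE_max = hf - φ = hc/λ - φ

Rearranging for φ:
φ = hc/λ - KE_max

Calculate photon energy:
E_photon = hc/λ = 5.1790 eV

Therefore:
φ = 5.1790 - 2.169 = 3.01 eV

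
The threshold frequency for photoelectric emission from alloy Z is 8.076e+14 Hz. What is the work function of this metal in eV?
3.34 eV

At the threshold frequency, photon energy equals work function:
φ = hf₀

Calculating:
φ = (6.626×10⁻³⁴ J·s)(8.076e+14 Hz)
φ = 3.34 eV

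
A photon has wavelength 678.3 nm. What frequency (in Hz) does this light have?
4.4198e+14 Hz

Using the wave equation: c = fλ

Solving for frequency:
f = c/λ = (3×10⁸ m/s) / (678.3×10⁻⁹ m)
f = 4.4198e+14 Hz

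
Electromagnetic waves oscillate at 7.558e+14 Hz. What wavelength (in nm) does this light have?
396.66 nm

Using the wave equation: c = fλ

Solving for wavelength:
λ = c/f = (3×10⁸ m/s) / (7.558e+14 Hz)
λ = 396.66 nm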